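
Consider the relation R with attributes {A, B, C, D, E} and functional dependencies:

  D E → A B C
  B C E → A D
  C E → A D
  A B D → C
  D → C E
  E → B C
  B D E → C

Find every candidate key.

D, E

{D}⁺: D→CE adds C, E; E→BC adds B; DE→ABC adds A → {A, B, C, D, E}.
{E}⁺: E→BC adds B, C; BCE→AD adds A, D → {A, B, C, D, E}.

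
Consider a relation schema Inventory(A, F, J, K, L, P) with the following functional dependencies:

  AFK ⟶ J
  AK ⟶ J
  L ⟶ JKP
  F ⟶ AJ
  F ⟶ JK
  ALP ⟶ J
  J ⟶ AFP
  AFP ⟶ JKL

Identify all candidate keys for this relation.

{F}⁺: F→AJ adds A, J; F→JK adds K; J→AFP adds P; AFP→JKL adds L → {A, F, J, K, L, P}.
{J}⁺: J→AFP adds A, F, P; AFP→JKL adds K, L → {A, F, J, K, L, P}.
{L}⁺: L→JKP adds J, K, P; J→AFP adds A, F → {A, F, J, K, L, P}.
{A, K}⁺: AK→J adds J; J→AFP adds F, P; AFP→JKL adds L → {A, F, J, K, L, P}. Minimal: {K}⁺ = {K}; {A}⁺ = {A} — none reach the full schema.

{F}, {J}, {L}, {A, K}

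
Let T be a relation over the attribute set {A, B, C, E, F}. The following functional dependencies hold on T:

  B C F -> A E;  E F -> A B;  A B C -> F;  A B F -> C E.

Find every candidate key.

{E, F}⁺: EF→AB adds A, B; ABF→CE adds C → {A, B, C, E, F}.
{A, B, C}⁺: ABC→F adds F; ABF→CE adds E → {A, B, C, E, F}.
{A, B, F}⁺: ABF→CE adds C, E → {A, B, C, E, F}.
{B, C, F}⁺: BCF→AE adds A, E → {A, B, C, E, F}.

(E, F), (A, B, C), (A, B, F), (B, C, F)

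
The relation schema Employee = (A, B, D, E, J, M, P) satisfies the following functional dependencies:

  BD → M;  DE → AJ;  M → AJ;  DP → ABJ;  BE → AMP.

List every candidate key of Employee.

Attributes D, E never appear on any right-hand side, so every candidate key must contain {D, E}.
{D, E}⁺ = {A, D, E, J}, which is not all of the schema, so we must add further attributes.
{B, D, E}⁺: BD→M adds M; DE→AJ adds A, J; BE→AMP adds P → {A, B, D, E, J, M, P}. Minimal: {D, E}⁺ = {A, D, E, J}; {B, E}⁺ = {A, B, E, J, M, P}; {B, D}⁺ = {A, B, D, J, M} — none reach the full schema.
{D, E, P}⁺: DE→AJ adds A, J; DP→ABJ adds B; BE→AMP adds M → {A, B, D, E, J, M, P}. Minimal: {E, P}⁺ = {E, P}; {D, P}⁺ = {A, B, D, J, M, P}; {D, E}⁺ = {A, D, E, J} — none reach the full schema.

{B, D, E}, {D, E, P}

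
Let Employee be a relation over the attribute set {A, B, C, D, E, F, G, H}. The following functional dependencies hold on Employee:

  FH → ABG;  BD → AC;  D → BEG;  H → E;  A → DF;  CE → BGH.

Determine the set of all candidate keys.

(A), (D), (F, H), (C, E, F)

{A}⁺: A→DF adds D, F; D→BEG adds B, E, G; BD→AC adds C; CE→BGH adds H → {A, B, C, D, E, F, G, H}.
{D}⁺: D→BEG adds B, E, G; BD→AC adds A, C; A→DF adds F; CE→BGH adds H → {A, B, C, D, E, F, G, H}.
{F, H}⁺: FH→ABG adds A, B, G; H→E adds E; A→DF adds D; BD→AC adds C → {A, B, C, D, E, F, G, H}. Minimal: {H}⁺ = {E, H}; {F}⁺ = {F} — none reach the full schema.
{C, E, F}⁺: CE→BGH adds B, G, H; FH→ABG adds A; A→DF adds D → {A, B, C, D, E, F, G, H}. Minimal: {E, F}⁺ = {E, F}; {C, F}⁺ = {C, F}; {C, E}⁺ = {B, C, E, G, H} — none reach the full schema.
Any other superkey contains one of these as a subset, so there are no further candidate keys.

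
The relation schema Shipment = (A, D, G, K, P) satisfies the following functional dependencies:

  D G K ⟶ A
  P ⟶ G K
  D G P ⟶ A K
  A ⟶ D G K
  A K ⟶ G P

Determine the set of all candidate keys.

{A}⁺: A→DGK adds D, G, K; AK→GP adds P → {A, D, G, K, P}.
{D, P}⁺: P→GK adds G, K; DGP→AK adds A → {A, D, G, K, P}. Minimal: {P}⁺ = {G, K, P}; {D}⁺ = {D} — none reach the full schema.
{D, G, K}⁺: DGK→A adds A; AK→GP adds P → {A, D, G, K, P}. Minimal: {G, K}⁺ = {G, K}; {D, K}⁺ = {D, K}; {D, G}⁺ = {D, G} — none reach the full schema.

{A}; {D, P}; {D, G, K}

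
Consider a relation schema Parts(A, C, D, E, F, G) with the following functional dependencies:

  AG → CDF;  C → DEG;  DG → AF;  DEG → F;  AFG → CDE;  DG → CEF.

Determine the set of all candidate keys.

(C); (A, G); (D, G)

{C}⁺: C→DEG adds D, E, G; DG→AF adds A, F → {A, C, D, E, F, G}.
{A, G}⁺: AG→CDF adds C, D, F; C→DEG adds E → {A, C, D, E, F, G}. Minimal: {G}⁺ = {G}; {A}⁺ = {A} — none reach the full schema.
{D, G}⁺: DG→AF adds A, F; AFG→CDE adds C, E → {A, C, D, E, F, G}. Minimal: {G}⁺ = {G}; {D}⁺ = {D} — none reach the full schema.
Any other superkey contains one of these as a subset, so there are no further candidate keys.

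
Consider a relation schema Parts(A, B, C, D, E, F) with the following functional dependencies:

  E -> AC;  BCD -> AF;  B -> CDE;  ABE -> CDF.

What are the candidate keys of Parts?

(B)

Attribute B never appears on the right-hand side of any dependency, so B must belong to every candidate key.
{B}⁺ = {A, B, C, D, E, F}, which is all of the schema, so {B} is the only candidate key.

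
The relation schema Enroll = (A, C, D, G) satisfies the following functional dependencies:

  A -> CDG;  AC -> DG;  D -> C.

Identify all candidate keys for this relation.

Attribute A never appears on the right-hand side of any dependency, so A must belong to every candidate key.
{A}⁺ = {A, C, D, G}, which is all of the schema, so {A} is the only candidate key.

(A)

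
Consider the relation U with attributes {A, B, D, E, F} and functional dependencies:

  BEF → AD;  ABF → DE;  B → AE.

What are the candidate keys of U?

Attributes B, F never appear on any right-hand side, so every candidate key must contain {B, F}.
{B, F}⁺ = {A, B, D, E, F}, which is all of the schema, so {B, F} is the only candidate key.

BF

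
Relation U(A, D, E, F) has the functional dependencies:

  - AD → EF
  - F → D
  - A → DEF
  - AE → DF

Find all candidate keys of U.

A

Attribute A never appears on the right-hand side of any dependency, so A must belong to every candidate key.
{A}⁺ = {A, D, E, F}, which is all of the schema, so {A} is the only candidate key.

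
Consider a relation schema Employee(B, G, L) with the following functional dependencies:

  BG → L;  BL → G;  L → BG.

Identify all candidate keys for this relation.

(L), (B, G)

{L}⁺: L→BG adds B, G → {B, G, L}.
{B, G}⁺: BG→L adds L → {B, G, L}.
Any other superkey contains one of these as a subset, so there are no further candidate keys.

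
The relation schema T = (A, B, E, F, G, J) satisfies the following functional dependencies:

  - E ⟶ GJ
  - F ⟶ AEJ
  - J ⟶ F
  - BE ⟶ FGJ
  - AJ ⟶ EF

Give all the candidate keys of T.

{B, E}, {B, F}, {B, J}

Attribute B never appears on the right-hand side of any dependency, so B must belong to every candidate key.
{B}⁺ = {B}, which is not all of the schema, so we must add further attributes.
{B, E}⁺: E→GJ adds G, J; J→F adds F; F→AEJ adds A → {A, B, E, F, G, J}. Minimal: {E}⁺ = {A, E, F, G, J}; {B}⁺ = {B} — none reach the full schema.
{B, F}⁺: F→AEJ adds A, E, J; BE→FGJ adds G → {A, B, E, F, G, J}. Minimal: {F}⁺ = {A, E, F, G, J}; {B}⁺ = {B} — none reach the full schema.
{B, J}⁺: J→F adds F; F→AEJ adds A, E; BE→FGJ adds G → {A, B, E, F, G, J}. Minimal: {J}⁺ = {A, E, F, G, J}; {B}⁺ = {B} — none reach the full schema.
Any other superkey contains one of these as a subset, so there are no further candidate keys.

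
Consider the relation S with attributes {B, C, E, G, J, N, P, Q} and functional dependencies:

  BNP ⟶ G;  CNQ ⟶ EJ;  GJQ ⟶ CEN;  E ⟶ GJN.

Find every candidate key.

{B, E, P, Q}, {B, C, N, P, Q}, {B, G, J, P, Q}, {B, J, N, P, Q}

Attributes B, P, Q never appear on any right-hand side, so every candidate key must contain {B, P, Q}.
{B, P, Q}⁺ = {B, P, Q}, which is not all of the schema, so we must add further attributes.
{B, E, P, Q}⁺: E→GJN adds G, J, N; GJQ→CEN adds C → {B, C, E, G, J, N, P, Q}. Minimal: {E, P, Q}⁺ = {C, E, G, J, N, P, Q}; {B, P, Q}⁺ = {B, P, Q}; {B, E, Q}⁺ = {B, C, E, G, J, N, Q}; … — none reach the full schema.
{B, C, N, P, Q}⁺: BNP→G adds G; CNQ→EJ adds E, J → {B, C, E, G, J, N, P, Q}. Minimal: {C, N, P, Q}⁺ = {C, E, G, J, N, P, Q}; {B, N, P, Q}⁺ = {B, G, N, P, Q}; {B, C, P, Q}⁺ = {B, C, P, Q}; … — none reach the full schema.
{B, G, J, P, Q}⁺: GJQ→CEN adds C, E, N → {B, C, E, G, J, N, P, Q}. Minimal: {G, J, P, Q}⁺ = {C, E, G, J, N, P, Q}; {B, J, P, Q}⁺ = {B, J, P, Q}; {B, G, P, Q}⁺ = {B, G, P, Q}; … — none reach the full schema.
{B, J, N, P, Q}⁺: BNP→G adds G; GJQ→CEN adds C, E → {B, C, E, G, J, N, P, Q}. Minimal: {J, N, P, Q}⁺ = {J, N, P, Q}; {B, N, P, Q}⁺ = {B, G, N, P, Q}; {B, J, P, Q}⁺ = {B, J, P, Q}; … — none reach the full schema.
Any other superkey contains one of these as a subset, so there are no further candidate keys.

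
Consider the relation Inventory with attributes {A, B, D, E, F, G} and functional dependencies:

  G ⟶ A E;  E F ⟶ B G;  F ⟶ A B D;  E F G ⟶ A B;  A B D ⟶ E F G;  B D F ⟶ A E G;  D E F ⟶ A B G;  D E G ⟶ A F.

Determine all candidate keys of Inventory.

{F}, {D, G}, {A, B, D}

{F}⁺: F→ABD adds A, B, D; ABD→EFG adds E, G → {A, B, D, E, F, G}.
{D, G}⁺: G→AE adds A, E; DEG→AF adds F; EF→BG adds B → {A, B, D, E, F, G}.
{A, B, D}⁺: ABD→EFG adds E, F, G → {A, B, D, E, F, G}.
Any other superkey contains one of these as a subset, so there are no further candidate keys.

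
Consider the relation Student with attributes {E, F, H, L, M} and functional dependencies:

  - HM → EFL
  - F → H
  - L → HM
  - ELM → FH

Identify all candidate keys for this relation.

(L); (F, M); (H, M)

{L}⁺: L→HM adds H, M; HM→EFL adds E, F → {E, F, H, L, M}.
{F, M}⁺: F→H adds H; HM→EFL adds E, L → {E, F, H, L, M}. Minimal: {M}⁺ = {M}; {F}⁺ = {F, H} — none reach the full schema.
{H, M}⁺: HM→EFL adds E, F, L → {E, F, H, L, M}. Minimal: {M}⁺ = {M}; {H}⁺ = {H} — none reach the full schema.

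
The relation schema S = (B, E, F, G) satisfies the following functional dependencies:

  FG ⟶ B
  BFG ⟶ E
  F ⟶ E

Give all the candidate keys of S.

(F, G)

Attributes F, G never appear on any right-hand side, so every candidate key must contain {F, G}.
{F, G}⁺ = {B, E, F, G}, which is all of the schema, so {F, G} is the only candidate key.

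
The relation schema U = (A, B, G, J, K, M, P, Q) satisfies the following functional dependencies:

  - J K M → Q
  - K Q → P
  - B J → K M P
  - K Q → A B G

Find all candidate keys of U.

Attribute J never appears on the right-hand side of any dependency, so J must belong to every candidate key.
{J}⁺ = {J}, which is not all of the schema, so we must add further attributes.
{B, J}⁺: BJ→KMP adds K, M, P; JKM→Q adds Q; KQ→ABG adds A, G → {A, B, G, J, K, M, P, Q}. Minimal: {J}⁺ = {J}; {B}⁺ = {B} — none reach the full schema.
{J, K, M}⁺: JKM→Q adds Q; KQ→P adds P; KQ→ABG adds A, B, G → {A, B, G, J, K, M, P, Q}. Minimal: {K, M}⁺ = {K, M}; {J, M}⁺ = {J, M}; {J, K}⁺ = {J, K} — none reach the full schema.
{J, K, Q}⁺: KQ→P adds P; KQ→ABG adds A, B, G; BJ→KMP adds M → {A, B, G, J, K, M, P, Q}. Minimal: {K, Q}⁺ = {A, B, G, K, P, Q}; {J, Q}⁺ = {J, Q}; {J, K}⁺ = {J, K} — none reach the full schema.

{B, J}, {J, K, M}, {J, K, Q}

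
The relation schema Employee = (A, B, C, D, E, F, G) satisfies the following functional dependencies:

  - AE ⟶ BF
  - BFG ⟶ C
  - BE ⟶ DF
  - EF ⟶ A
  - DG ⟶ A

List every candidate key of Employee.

AEG, BEG, DEG, EFG

Attributes E, G never appear on any right-hand side, so every candidate key must contain {E, G}.
{E, G}⁺ = {E, G}, which is not all of the schema, so we must add further attributes.
{A, E, G}⁺: AE→BF adds B, F; BFG→C adds C; BE→DF adds D → {A, B, C, D, E, F, G}.
{B, E, G}⁺: BE→DF adds D, F; EF→A adds A; BFG→C adds C → {A, B, C, D, E, F, G}.
{D, E, G}⁺: DG→A adds A; AE→BF adds B, F; BFG→C adds C → {A, B, C, D, E, F, G}.
{E, F, G}⁺: EF→A adds A; AE→BF adds B; BFG→C adds C; BE→DF adds D → {A, B, C, D, E, F, G}.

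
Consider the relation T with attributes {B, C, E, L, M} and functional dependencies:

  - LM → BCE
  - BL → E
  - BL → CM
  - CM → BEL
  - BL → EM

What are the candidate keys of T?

{B, L}, {C, M}, {L, M}

{B, L}⁺: BL→E adds E; BL→CM adds C, M → {B, C, E, L, M}.
{C, M}⁺: CM→BEL adds B, E, L → {B, C, E, L, M}.
{L, M}⁺: LM→BCE adds B, C, E → {B, C, E, L, M}.
Any other superkey contains one of these as a subset, so there are no further candidate keys.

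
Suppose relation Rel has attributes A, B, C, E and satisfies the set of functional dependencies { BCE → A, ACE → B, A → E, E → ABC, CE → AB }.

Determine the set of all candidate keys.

A, E

{A}⁺: A→E adds E; E→ABC adds B, C → {A, B, C, E}.
{E}⁺: E→ABC adds A, B, C → {A, B, C, E}.
Any other superkey contains one of these as a subset, so there are no further candidate keys.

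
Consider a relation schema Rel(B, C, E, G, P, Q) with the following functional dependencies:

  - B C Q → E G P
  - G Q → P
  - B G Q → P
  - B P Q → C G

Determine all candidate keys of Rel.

Attributes B, Q never appear on any right-hand side, so every candidate key must contain {B, Q}.
{B, Q}⁺ = {B, Q}, which is not all of the schema, so we must add further attributes.
{B, C, Q}⁺: BCQ→EGP adds E, G, P → {B, C, E, G, P, Q}. Minimal: {C, Q}⁺ = {C, Q}; {B, Q}⁺ = {B, Q}; {B, C}⁺ = {B, C} — none reach the full schema.
{B, G, Q}⁺: GQ→P adds P; BPQ→CG adds C; BCQ→EGP adds E → {B, C, E, G, P, Q}. Minimal: {G, Q}⁺ = {G, P, Q}; {B, Q}⁺ = {B, Q}; {B, G}⁺ = {B, G} — none reach the full schema.
{B, P, Q}⁺: BPQ→CG adds C, G; BCQ→EGP adds E → {B, C, E, G, P, Q}. Minimal: {P, Q}⁺ = {P, Q}; {B, Q}⁺ = {B, Q}; {B, P}⁺ = {B, P} — none reach the full schema.

BCQ, BGQ, BPQ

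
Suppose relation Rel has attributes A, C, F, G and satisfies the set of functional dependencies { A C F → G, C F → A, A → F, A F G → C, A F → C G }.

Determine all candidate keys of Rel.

{A}⁺: A→F adds F; AF→CG adds C, G → {A, C, F, G}.
{C, F}⁺: CF→A adds A; AF→CG adds G → {A, C, F, G}. Minimal: {F}⁺ = {F}; {C}⁺ = {C} — none reach the full schema.
Any other superkey contains one of these as a subset, so there are no further candidate keys.

{A}; {C, F}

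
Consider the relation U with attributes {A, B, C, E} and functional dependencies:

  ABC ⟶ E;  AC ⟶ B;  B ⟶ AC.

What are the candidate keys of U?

B; AC

{B}⁺: B→AC adds A, C; ABC→E adds E → {A, B, C, E}.
{A, C}⁺: AC→B adds B; ABC→E adds E → {A, B, C, E}.
Any other superkey contains one of these as a subset, so there are no further candidate keys.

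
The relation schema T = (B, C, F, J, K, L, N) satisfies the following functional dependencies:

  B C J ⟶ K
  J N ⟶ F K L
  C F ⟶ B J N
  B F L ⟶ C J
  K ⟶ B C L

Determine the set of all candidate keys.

(C, F), (F, K), (J, N), (B, F, L)

{C, F}⁺: CF→BJN adds B, J, N; BCJ→K adds K; JN→FKL adds L → {B, C, F, J, K, L, N}. Minimal: {F}⁺ = {F}; {C}⁺ = {C} — none reach the full schema.
{F, K}⁺: K→BCL adds B, C, L; CF→BJN adds J, N → {B, C, F, J, K, L, N}. Minimal: {K}⁺ = {B, C, K, L}; {F}⁺ = {F} — none reach the full schema.
{J, N}⁺: JN→FKL adds F, K, L; K→BCL adds B, C → {B, C, F, J, K, L, N}. Minimal: {N}⁺ = {N}; {J}⁺ = {J} — none reach the full schema.
{B, F, L}⁺: BFL→CJ adds C, J; BCJ→K adds K; CF→BJN adds N → {B, C, F, J, K, L, N}. Minimal: {F, L}⁺ = {F, L}; {B, L}⁺ = {B, L}; {B, F}⁺ = {B, F} — none reach the full schema.
Any other superkey contains one of these as a subset, so there are no further candidate keys.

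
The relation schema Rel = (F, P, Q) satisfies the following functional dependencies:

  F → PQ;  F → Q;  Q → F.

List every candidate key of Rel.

{F}⁺: F→PQ adds P, Q → {F, P, Q}.
{Q}⁺: Q→F adds F; F→PQ adds P → {F, P, Q}.
Any other superkey contains one of these as a subset, so there are no further candidate keys.

F, Q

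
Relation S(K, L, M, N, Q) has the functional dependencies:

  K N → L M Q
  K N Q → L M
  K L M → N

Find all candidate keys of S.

KN, KLM

{K, N}⁺: KN→LMQ adds L, M, Q → {K, L, M, N, Q}.
{K, L, M}⁺: KLM→N adds N; KN→LMQ adds Q → {K, L, M, N, Q}.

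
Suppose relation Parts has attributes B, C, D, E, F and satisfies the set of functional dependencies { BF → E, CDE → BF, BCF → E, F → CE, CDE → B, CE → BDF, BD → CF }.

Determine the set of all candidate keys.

(F), (B, D), (C, E)

{F}⁺: F→CE adds C, E; CE→BDF adds B, D → {B, C, D, E, F}.
{B, D}⁺: BD→CF adds C, F; BF→E adds E → {B, C, D, E, F}. Minimal: {D}⁺ = {D}; {B}⁺ = {B} — none reach the full schema.
{C, E}⁺: CE→BDF adds B, D, F → {B, C, D, E, F}. Minimal: {E}⁺ = {E}; {C}⁺ = {C} — none reach the full schema.
Any other superkey contains one of these as a subset, so there are no further candidate keys.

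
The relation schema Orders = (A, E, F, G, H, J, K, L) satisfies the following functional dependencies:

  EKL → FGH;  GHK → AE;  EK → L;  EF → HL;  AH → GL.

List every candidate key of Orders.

(E, J, K); (A, H, J, K); (G, H, J, K)

Attributes J, K never appear on any right-hand side, so every candidate key must contain {J, K}.
{J, K}⁺ = {J, K}, which is not all of the schema, so we must add further attributes.
{E, J, K}⁺: EK→L adds L; EKL→FGH adds F, G, H; GHK→AE adds A → {A, E, F, G, H, J, K, L}. Minimal: {J, K}⁺ = {J, K}; {E, K}⁺ = {A, E, F, G, H, K, L}; {E, J}⁺ = {E, J} — none reach the full schema.
{A, H, J, K}⁺: AH→GL adds G, L; GHK→AE adds E; EKL→FGH adds F → {A, E, F, G, H, J, K, L}. Minimal: {H, J, K}⁺ = {H, J, K}; {A, J, K}⁺ = {A, J, K}; {A, H, K}⁺ = {A, E, F, G, H, K, L}; … — none reach the full schema.
{G, H, J, K}⁺: GHK→AE adds A, E; EK→L adds L; EKL→FGH adds F → {A, E, F, G, H, J, K, L}. Minimal: {H, J, K}⁺ = {H, J, K}; {G, J, K}⁺ = {G, J, K}; {G, H, K}⁺ = {A, E, F, G, H, K, L}; … — none reach the full schema.
Any other superkey contains one of these as a subset, so there are no further candidate keys.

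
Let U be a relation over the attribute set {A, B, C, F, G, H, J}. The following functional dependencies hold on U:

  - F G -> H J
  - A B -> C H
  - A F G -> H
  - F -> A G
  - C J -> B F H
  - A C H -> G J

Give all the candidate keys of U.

{A, B}, {B, F}, {C, F}, {C, J}, {A, C, H}

{A, B}⁺: AB→CH adds C, H; ACH→GJ adds G, J; CJ→BFH adds F → {A, B, C, F, G, H, J}. Minimal: {B}⁺ = {B}; {A}⁺ = {A} — none reach the full schema.
{B, F}⁺: F→AG adds A, G; FG→HJ adds H, J; AB→CH adds C → {A, B, C, F, G, H, J}. Minimal: {F}⁺ = {A, F, G, H, J}; {B}⁺ = {B} — none reach the full schema.
{C, F}⁺: F→AG adds A, G; FG→HJ adds H, J; CJ→BFH adds B → {A, B, C, F, G, H, J}. Minimal: {F}⁺ = {A, F, G, H, J}; {C}⁺ = {C} — none reach the full schema.
{C, J}⁺: CJ→BFH adds B, F, H; F→AG adds A, G → {A, B, C, F, G, H, J}. Minimal: {J}⁺ = {J}; {C}⁺ = {C} — none reach the full schema.
{A, C, H}⁺: ACH→GJ adds G, J; CJ→BFH adds B, F → {A, B, C, F, G, H, J}. Minimal: {C, H}⁺ = {C, H}; {A, H}⁺ = {A, H}; {A, C}⁺ = {A, C} — none reach the full schema.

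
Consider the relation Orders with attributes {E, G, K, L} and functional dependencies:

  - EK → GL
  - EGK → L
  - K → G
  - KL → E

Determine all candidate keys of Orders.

{E, K}, {K, L}

Attribute K never appears on the right-hand side of any dependency, so K must belong to every candidate key.
{K}⁺ = {G, K}, which is not all of the schema, so we must add further attributes.
{E, K}⁺: EK→GL adds G, L → {E, G, K, L}. Minimal: {K}⁺ = {G, K}; {E}⁺ = {E} — none reach the full schema.
{K, L}⁺: K→G adds G; KL→E adds E → {E, G, K, L}. Minimal: {L}⁺ = {L}; {K}⁺ = {G, K} — none reach the full schema.
Any other superkey contains one of these as a subset, so there are no further candidate keys.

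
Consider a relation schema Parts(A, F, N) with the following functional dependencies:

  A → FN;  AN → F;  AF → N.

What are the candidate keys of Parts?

(A)

Attribute A never appears on the right-hand side of any dependency, so A must belong to every candidate key.
{A}⁺ = {A, F, N}, which is all of the schema, so {A} is the only candidate key.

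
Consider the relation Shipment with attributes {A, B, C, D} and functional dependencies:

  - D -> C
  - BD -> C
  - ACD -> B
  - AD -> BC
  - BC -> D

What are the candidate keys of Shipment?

{A, D}; {A, B, C}

Attribute A never appears on the right-hand side of any dependency, so A must belong to every candidate key.
{A}⁺ = {A}, which is not all of the schema, so we must add further attributes.
{A, D}⁺: D→C adds C; ACD→B adds B → {A, B, C, D}. Minimal: {D}⁺ = {C, D}; {A}⁺ = {A} — none reach the full schema.
{A, B, C}⁺: BC→D adds D → {A, B, C, D}. Minimal: {B, C}⁺ = {B, C, D}; {A, C}⁺ = {A, C}; {A, B}⁺ = {A, B} — none reach the full schema.
Any other superkey contains one of these as a subset, so there are no further candidate keys.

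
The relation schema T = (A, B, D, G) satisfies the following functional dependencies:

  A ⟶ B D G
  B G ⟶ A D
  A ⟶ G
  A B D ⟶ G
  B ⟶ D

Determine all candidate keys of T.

{A}⁺: A→BDG adds B, D, G → {A, B, D, G}.
{B, G}⁺: BG→AD adds A, D → {A, B, D, G}. Minimal: {G}⁺ = {G}; {B}⁺ = {B, D} — none reach the full schema.
Any other superkey contains one of these as a subset, so there are no further candidate keys.

(A), (B, G)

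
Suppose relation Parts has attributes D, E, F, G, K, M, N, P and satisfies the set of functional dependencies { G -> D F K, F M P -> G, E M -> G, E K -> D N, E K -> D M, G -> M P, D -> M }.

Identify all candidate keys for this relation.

{D, E}, {E, G}, {E, K}, {E, M}

Attribute E never appears on the right-hand side of any dependency, so E must belong to every candidate key.
{E}⁺ = {E}, which is not all of the schema, so we must add further attributes.
{D, E}⁺: D→M adds M; EM→G adds G; G→MP adds P; G→DFK adds F, K; EK→DN adds N → {D, E, F, G, K, M, N, P}. Minimal: {E}⁺ = {E}; {D}⁺ = {D, M} — none reach the full schema.
{E, G}⁺: G→DFK adds D, F, K; EK→DN adds N; EK→DM adds M; G→MP adds P → {D, E, F, G, K, M, N, P}. Minimal: {G}⁺ = {D, F, G, K, M, P}; {E}⁺ = {E} — none reach the full schema.
{E, K}⁺: EK→DN adds D, N; EK→DM adds M; EM→G adds G; G→MP adds P; G→DFK adds F → {D, E, F, G, K, M, N, P}. Minimal: {K}⁺ = {K}; {E}⁺ = {E} — none reach the full schema.
{E, M}⁺: EM→G adds G; G→MP adds P; G→DFK adds D, F, K; EK→DN adds N → {D, E, F, G, K, M, N, P}. Minimal: {M}⁺ = {M}; {E}⁺ = {E} — none reach the full schema.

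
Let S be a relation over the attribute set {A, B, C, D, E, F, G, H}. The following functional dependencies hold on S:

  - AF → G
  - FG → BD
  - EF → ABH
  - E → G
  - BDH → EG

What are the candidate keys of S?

Attributes C, F never appear on any right-hand side, so every candidate key must contain {C, F}.
{C, F}⁺ = {C, F}, which is not all of the schema, so we must add further attributes.
{C, E, F}⁺: EF→ABH adds A, B, H; E→G adds G; FG→BD adds D → {A, B, C, D, E, F, G, H}. Minimal: {E, F}⁺ = {A, B, D, E, F, G, H}; {C, F}⁺ = {C, F}; {C, E}⁺ = {C, E, G} — none reach the full schema.
{A, C, F, H}⁺: AF→G adds G; FG→BD adds B, D; BDH→EG adds E → {A, B, C, D, E, F, G, H}. Minimal: {C, F, H}⁺ = {C, F, H}; {A, F, H}⁺ = {A, B, D, E, F, G, H}; {A, C, H}⁺ = {A, C, H}; … — none reach the full schema.
{C, F, G, H}⁺: FG→BD adds B, D; BDH→EG adds E; EF→ABH adds A → {A, B, C, D, E, F, G, H}. Minimal: {F, G, H}⁺ = {A, B, D, E, F, G, H}; {C, G, H}⁺ = {C, G, H}; {C, F, H}⁺ = {C, F, H}; … — none reach the full schema.
{B, C, D, F, H}⁺: BDH→EG adds E, G; EF→ABH adds A → {A, B, C, D, E, F, G, H}. Minimal: {C, D, F, H}⁺ = {C, D, F, H}; {B, D, F, H}⁺ = {A, B, D, E, F, G, H}; {B, C, F, H}⁺ = {B, C, F, H}; … — none reach the full schema.

{C, E, F}, {A, C, F, H}, {C, F, G, H}, {B, C, D, F, H}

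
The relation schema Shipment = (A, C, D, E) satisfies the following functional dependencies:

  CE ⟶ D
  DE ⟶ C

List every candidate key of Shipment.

Attributes A, E never appear on any right-hand side, so every candidate key must contain {A, E}.
{A, E}⁺ = {A, E}, which is not all of the schema, so we must add further attributes.
{A, C, E}⁺: CE→D adds D → {A, C, D, E}. Minimal: {C, E}⁺ = {C, D, E}; {A, E}⁺ = {A, E}; {A, C}⁺ = {A, C} — none reach the full schema.
{A, D, E}⁺: DE→C adds C → {A, C, D, E}. Minimal: {D, E}⁺ = {C, D, E}; {A, E}⁺ = {A, E}; {A, D}⁺ = {A, D} — none reach the full schema.
Any other superkey contains one of these as a subset, so there are no further candidate keys.

{A, C, E}; {A, D, E}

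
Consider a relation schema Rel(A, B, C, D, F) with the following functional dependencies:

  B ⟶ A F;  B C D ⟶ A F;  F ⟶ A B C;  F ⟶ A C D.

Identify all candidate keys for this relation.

{B}⁺: B→AF adds A, F; F→ABC adds C; F→ACD adds D → {A, B, C, D, F}.
{F}⁺: F→ABC adds A, B, C; F→ACD adds D → {A, B, C, D, F}.

{B}, {F}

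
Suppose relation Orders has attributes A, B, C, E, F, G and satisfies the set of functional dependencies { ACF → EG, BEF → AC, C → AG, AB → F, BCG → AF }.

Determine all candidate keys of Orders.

Attribute B never appears on the right-hand side of any dependency, so B must belong to every candidate key.
{B}⁺ = {B}, which is not all of the schema, so we must add further attributes.
{B, C}⁺: C→AG adds A, G; AB→F adds F; ACF→EG adds E → {A, B, C, E, F, G}. Minimal: {C}⁺ = {A, C, G}; {B}⁺ = {B} — none reach the full schema.
{A, B, E}⁺: AB→F adds F; BEF→AC adds C; C→AG adds G → {A, B, C, E, F, G}. Minimal: {B, E}⁺ = {B, E}; {A, E}⁺ = {A, E}; {A, B}⁺ = {A, B, F} — none reach the full schema.
{B, E, F}⁺: BEF→AC adds A, C; C→AG adds G → {A, B, C, E, F, G}. Minimal: {E, F}⁺ = {E, F}; {B, F}⁺ = {B, F}; {B, E}⁺ = {B, E} — none reach the full schema.

BC; ABE; BEF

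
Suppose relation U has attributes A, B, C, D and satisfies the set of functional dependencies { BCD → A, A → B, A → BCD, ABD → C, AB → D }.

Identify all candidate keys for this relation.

{A}; {B, C, D}

{A}⁺: A→B adds B; A→BCD adds C, D → {A, B, C, D}.
{B, C, D}⁺: BCD→A adds A → {A, B, C, D}. Minimal: {C, D}⁺ = {C, D}; {B, D}⁺ = {B, D}; {B, C}⁺ = {B, C} — none reach the full schema.
Any other superkey contains one of these as a subset, so there are no further candidate keys.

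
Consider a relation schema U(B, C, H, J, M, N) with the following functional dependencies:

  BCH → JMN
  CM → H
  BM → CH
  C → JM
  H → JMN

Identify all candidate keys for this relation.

{B, C}⁺: C→JM adds J, M; CM→H adds H; H→JMN adds N → {B, C, H, J, M, N}. Minimal: {C}⁺ = {C, H, J, M, N}; {B}⁺ = {B} — none reach the full schema.
{B, H}⁺: H→JMN adds J, M, N; BM→CH adds C → {B, C, H, J, M, N}. Minimal: {H}⁺ = {H, J, M, N}; {B}⁺ = {B} — none reach the full schema.
{B, M}⁺: BM→CH adds C, H; C→JM adds J; H→JMN adds N → {B, C, H, J, M, N}. Minimal: {M}⁺ = {M}; {B}⁺ = {B} — none reach the full schema.
Any other superkey contains one of these as a subset, so there are no further candidate keys.

(B, C); (B, H); (B, M)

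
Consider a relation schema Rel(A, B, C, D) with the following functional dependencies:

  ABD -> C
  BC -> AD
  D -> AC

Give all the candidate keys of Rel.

{B, C}, {B, D}

Attribute B never appears on the right-hand side of any dependency, so B must belong to every candidate key.
{B}⁺ = {B}, which is not all of the schema, so we must add further attributes.
{B, C}⁺: BC→AD adds A, D → {A, B, C, D}.
{B, D}⁺: D→AC adds A, C → {A, B, C, D}.
Any other superkey contains one of these as a subset, so there are no further candidate keys.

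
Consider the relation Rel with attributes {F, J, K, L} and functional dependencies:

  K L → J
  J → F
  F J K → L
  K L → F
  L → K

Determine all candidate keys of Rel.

{L}⁺: L→K adds K; KL→J adds J; J→F adds F → {F, J, K, L}.
{J, K}⁺: J→F adds F; FJK→L adds L → {F, J, K, L}. Minimal: {K}⁺ = {K}; {J}⁺ = {F, J} — none reach the full schema.
Any other superkey contains one of these as a subset, so there are no further candidate keys.

L, JK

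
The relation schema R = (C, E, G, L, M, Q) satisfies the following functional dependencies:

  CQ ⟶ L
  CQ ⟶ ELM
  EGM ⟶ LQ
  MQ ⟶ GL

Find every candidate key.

{C, Q}, {C, E, G, M}

Attribute C never appears on the right-hand side of any dependency, so C must belong to every candidate key.
{C}⁺ = {C}, which is not all of the schema, so we must add further attributes.
{C, Q}⁺: CQ→L adds L; CQ→ELM adds E, M; MQ→GL adds G → {C, E, G, L, M, Q}. Minimal: {Q}⁺ = {Q}; {C}⁺ = {C} — none reach the full schema.
{C, E, G, M}⁺: EGM→LQ adds L, Q → {C, E, G, L, M, Q}. Minimal: {E, G, M}⁺ = {E, G, L, M, Q}; {C, G, M}⁺ = {C, G, M}; {C, E, M}⁺ = {C, E, M}; … — none reach the full schema.
Any other superkey contains one of these as a subset, so there are no further candidate keys.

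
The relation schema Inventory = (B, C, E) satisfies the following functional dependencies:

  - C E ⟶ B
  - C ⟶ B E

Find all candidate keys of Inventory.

C

Attribute C never appears on the right-hand side of any dependency, so C must belong to every candidate key.
{C}⁺ = {B, C, E}, which is all of the schema, so {C} is the only candidate key.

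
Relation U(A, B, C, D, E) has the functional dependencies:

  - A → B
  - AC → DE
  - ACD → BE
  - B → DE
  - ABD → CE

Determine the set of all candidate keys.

{A}

{A}⁺: A→B adds B; B→DE adds D, E; ABD→CE adds C → {A, B, C, D, E}.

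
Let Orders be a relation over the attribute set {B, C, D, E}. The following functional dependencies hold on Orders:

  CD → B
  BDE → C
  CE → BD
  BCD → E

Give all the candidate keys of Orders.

{C, D}, {C, E}, {B, D, E}

{C, D}⁺: CD→B adds B; BCD→E adds E → {B, C, D, E}.
{C, E}⁺: CE→BD adds B, D → {B, C, D, E}.
{B, D, E}⁺: BDE→C adds C → {B, C, D, E}.
Any other superkey contains one of these as a subset, so there are no further candidate keys.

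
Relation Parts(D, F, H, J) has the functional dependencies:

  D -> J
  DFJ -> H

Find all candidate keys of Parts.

Attributes D, F never appear on any right-hand side, so every candidate key must contain {D, F}.
{D, F}⁺ = {D, F, H, J}, which is all of the schema, so {D, F} is the only candidate key.

{D, F}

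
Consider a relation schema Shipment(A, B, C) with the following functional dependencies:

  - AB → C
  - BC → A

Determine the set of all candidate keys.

Attribute B never appears on the right-hand side of any dependency, so B must belong to every candidate key.
{B}⁺ = {B}, which is not all of the schema, so we must add further attributes.
{A, B}⁺: AB→C adds C → {A, B, C}. Minimal: {B}⁺ = {B}; {A}⁺ = {A} — none reach the full schema.
{B, C}⁺: BC→A adds A → {A, B, C}. Minimal: {C}⁺ = {C}; {B}⁺ = {B} — none reach the full schema.
Any other superkey contains one of these as a subset, so there are no further candidate keys.

AB, BC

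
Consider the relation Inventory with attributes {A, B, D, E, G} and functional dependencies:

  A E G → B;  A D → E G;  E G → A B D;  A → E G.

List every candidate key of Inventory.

{A}⁺: A→EG adds E, G; AEG→B adds B; EG→ABD adds D → {A, B, D, E, G}.
{E, G}⁺: EG→ABD adds A, B, D → {A, B, D, E, G}. Minimal: {G}⁺ = {G}; {E}⁺ = {E} — none reach the full schema.

{A}; {E, G}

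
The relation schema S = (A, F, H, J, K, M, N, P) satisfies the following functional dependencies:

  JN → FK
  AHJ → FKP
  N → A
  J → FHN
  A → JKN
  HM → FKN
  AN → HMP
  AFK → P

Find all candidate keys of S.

{A}⁺: A→JKN adds J, K, N; AN→HMP adds H, M, P; JN→FK adds F → {A, F, H, J, K, M, N, P}.
{J}⁺: J→FHN adds F, H, N; JN→FK adds K; N→A adds A; AN→HMP adds M, P → {A, F, H, J, K, M, N, P}.
{N}⁺: N→A adds A; A→JKN adds J, K; AN→HMP adds H, M, P; JN→FK adds F → {A, F, H, J, K, M, N, P}.
{H, M}⁺: HM→FKN adds F, K, N; N→A adds A; A→JKN adds J; AN→HMP adds P → {A, F, H, J, K, M, N, P}. Minimal: {M}⁺ = {M}; {H}⁺ = {H} — none reach the full schema.
Any other superkey contains one of these as a subset, so there are no further candidate keys.

{A}, {J}, {N}, {H, M}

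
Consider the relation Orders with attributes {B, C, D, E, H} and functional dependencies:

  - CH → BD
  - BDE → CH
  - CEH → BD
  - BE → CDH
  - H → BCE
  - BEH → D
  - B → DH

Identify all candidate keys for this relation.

{B}, {H}

{B}⁺: B→DH adds D, H; H→BCE adds C, E → {B, C, D, E, H}.
{H}⁺: H→BCE adds B, C, E; BEH→D adds D → {B, C, D, E, H}.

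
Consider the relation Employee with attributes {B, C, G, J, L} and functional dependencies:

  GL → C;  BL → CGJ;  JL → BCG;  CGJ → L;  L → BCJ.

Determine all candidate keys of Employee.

{L}⁺: L→BCJ adds B, C, J; BL→CGJ adds G → {B, C, G, J, L}.
{C, G, J}⁺: CGJ→L adds L; L→BCJ adds B → {B, C, G, J, L}. Minimal: {G, J}⁺ = {G, J}; {C, J}⁺ = {C, J}; {C, G}⁺ = {C, G} — none reach the full schema.
Any other superkey contains one of these as a subset, so there are no further candidate keys.

(L), (C, G, J)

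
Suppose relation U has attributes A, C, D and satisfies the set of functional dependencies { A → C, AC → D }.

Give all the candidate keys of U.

{A}

Attribute A never appears on the right-hand side of any dependency, so A must belong to every candidate key.
{A}⁺ = {A, C, D}, which is all of the schema, so {A} is the only candidate key.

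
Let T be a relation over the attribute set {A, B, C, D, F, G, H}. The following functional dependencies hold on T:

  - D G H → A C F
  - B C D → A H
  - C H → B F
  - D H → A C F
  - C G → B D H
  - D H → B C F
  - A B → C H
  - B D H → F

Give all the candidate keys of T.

Attribute G never appears on the right-hand side of any dependency, so G must belong to every candidate key.
{G}⁺ = {G}, which is not all of the schema, so we must add further attributes.
{C, G}⁺: CG→BDH adds B, D, H; DH→BCF adds F; DGH→ACF adds A → {A, B, C, D, F, G, H}. Minimal: {G}⁺ = {G}; {C}⁺ = {C} — none reach the full schema.
{A, B, G}⁺: AB→CH adds C, H; CH→BF adds F; CG→BDH adds D → {A, B, C, D, F, G, H}. Minimal: {B, G}⁺ = {B, G}; {A, G}⁺ = {A, G}; {A, B}⁺ = {A, B, C, F, H} — none reach the full schema.
{D, G, H}⁺: DGH→ACF adds A, C, F; CH→BF adds B → {A, B, C, D, F, G, H}. Minimal: {G, H}⁺ = {G, H}; {D, H}⁺ = {A, B, C, D, F, H}; {D, G}⁺ = {D, G} — none reach the full schema.
Any other superkey contains one of these as a subset, so there are no further candidate keys.

{C, G}, {A, B, G}, {D, G, H}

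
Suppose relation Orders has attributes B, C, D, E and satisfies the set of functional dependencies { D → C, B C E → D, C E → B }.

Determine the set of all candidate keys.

(C, E), (D, E)

Attribute E never appears on the right-hand side of any dependency, so E must belong to every candidate key.
{E}⁺ = {E}, which is not all of the schema, so we must add further attributes.
{C, E}⁺: CE→B adds B; BCE→D adds D → {B, C, D, E}. Minimal: {E}⁺ = {E}; {C}⁺ = {C} — none reach the full schema.
{D, E}⁺: D→C adds C; CE→B adds B → {B, C, D, E}. Minimal: {E}⁺ = {E}; {D}⁺ = {C, D} — none reach the full schema.
Any other superkey contains one of these as a subset, so there are no further candidate keys.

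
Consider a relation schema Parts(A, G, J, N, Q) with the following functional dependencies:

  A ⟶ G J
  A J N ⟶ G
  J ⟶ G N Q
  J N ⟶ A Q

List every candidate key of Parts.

{A}⁺: A→GJ adds G, J; J→GNQ adds N, Q → {A, G, J, N, Q}.
{J}⁺: J→GNQ adds G, N, Q; JN→AQ adds A → {A, G, J, N, Q}.

{A}, {J}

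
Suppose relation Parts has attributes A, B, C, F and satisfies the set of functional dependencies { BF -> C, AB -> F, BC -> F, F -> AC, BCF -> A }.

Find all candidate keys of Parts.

(A, B), (B, C), (B, F)

{A, B}⁺: AB→F adds F; F→AC adds C → {A, B, C, F}. Minimal: {B}⁺ = {B}; {A}⁺ = {A} — none reach the full schema.
{B, C}⁺: BC→F adds F; F→AC adds A → {A, B, C, F}. Minimal: {C}⁺ = {C}; {B}⁺ = {B} — none reach the full schema.
{B, F}⁺: BF→C adds C; F→AC adds A → {A, B, C, F}. Minimal: {F}⁺ = {A, C, F}; {B}⁺ = {B} — none reach the full schema.
Any other superkey contains one of these as a subset, so there are no further candidate keys.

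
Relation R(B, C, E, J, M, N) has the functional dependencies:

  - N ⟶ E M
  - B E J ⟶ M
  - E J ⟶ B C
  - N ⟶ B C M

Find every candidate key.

{J, N}

Attributes J, N never appear on any right-hand side, so every candidate key must contain {J, N}.
{J, N}⁺ = {B, C, E, J, M, N}, which is all of the schema, so {J, N} is the only candidate key.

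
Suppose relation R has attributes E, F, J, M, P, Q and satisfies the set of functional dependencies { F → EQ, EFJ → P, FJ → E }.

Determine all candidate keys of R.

{F, J, M}

Attributes F, J, M never appear on any right-hand side, so every candidate key must contain {F, J, M}.
{F, J, M}⁺ = {E, F, J, M, P, Q}, which is all of the schema, so {F, J, M} is the only candidate key.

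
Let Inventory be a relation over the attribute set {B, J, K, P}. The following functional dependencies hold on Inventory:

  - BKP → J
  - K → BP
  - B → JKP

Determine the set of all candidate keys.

B, K

{B}⁺: B→JKP adds J, K, P → {B, J, K, P}.
{K}⁺: K→BP adds B, P; B→JKP adds J → {B, J, K, P}.
Any other superkey contains one of these as a subset, so there are no further candidate keys.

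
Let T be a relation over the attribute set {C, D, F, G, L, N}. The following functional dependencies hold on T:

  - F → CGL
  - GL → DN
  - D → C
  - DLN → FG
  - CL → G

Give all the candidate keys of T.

{F}⁺: F→CGL adds C, G, L; GL→DN adds D, N → {C, D, F, G, L, N}.
{C, L}⁺: CL→G adds G; GL→DN adds D, N; DLN→FG adds F → {C, D, F, G, L, N}. Minimal: {L}⁺ = {L}; {C}⁺ = {C} — none reach the full schema.
{D, L}⁺: D→C adds C; CL→G adds G; GL→DN adds N; DLN→FG adds F → {C, D, F, G, L, N}. Minimal: {L}⁺ = {L}; {D}⁺ = {C, D} — none reach the full schema.
{G, L}⁺: GL→DN adds D, N; D→C adds C; DLN→FG adds F → {C, D, F, G, L, N}. Minimal: {L}⁺ = {L}; {G}⁺ = {G} — none reach the full schema.
Any other superkey contains one of these as a subset, so there are no further candidate keys.

{F}; {C, L}; {D, L}; {G, L}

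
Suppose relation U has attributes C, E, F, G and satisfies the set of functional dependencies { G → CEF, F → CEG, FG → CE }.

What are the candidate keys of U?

{F}, {G}

{F}⁺: F→CEG adds C, E, G → {C, E, F, G}.
{G}⁺: G→CEF adds C, E, F → {C, E, F, G}.
Any other superkey contains one of these as a subset, so there are no further candidate keys.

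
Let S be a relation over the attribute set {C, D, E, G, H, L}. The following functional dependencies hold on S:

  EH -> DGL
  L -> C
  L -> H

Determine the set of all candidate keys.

Attribute E never appears on the right-hand side of any dependency, so E must belong to every candidate key.
{E}⁺ = {E}, which is not all of the schema, so we must add further attributes.
{E, H}⁺: EH→DGL adds D, G, L; L→C adds C → {C, D, E, G, H, L}. Minimal: {H}⁺ = {H}; {E}⁺ = {E} — none reach the full schema.
{E, L}⁺: L→C adds C; L→H adds H; EH→DGL adds D, G → {C, D, E, G, H, L}. Minimal: {L}⁺ = {C, H, L}; {E}⁺ = {E} — none reach the full schema.

{E, H}, {E, L}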